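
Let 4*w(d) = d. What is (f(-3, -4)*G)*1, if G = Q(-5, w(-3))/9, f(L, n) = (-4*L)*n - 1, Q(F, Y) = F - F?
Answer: 0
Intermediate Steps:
w(d) = d/4
Q(F, Y) = 0
f(L, n) = -1 - 4*L*n (f(L, n) = -4*L*n - 1 = -1 - 4*L*n)
G = 0 (G = 0/9 = 0*(⅑) = 0)
(f(-3, -4)*G)*1 = ((-1 - 4*(-3)*(-4))*0)*1 = ((-1 - 48)*0)*1 = -49*0*1 = 0*1 = 0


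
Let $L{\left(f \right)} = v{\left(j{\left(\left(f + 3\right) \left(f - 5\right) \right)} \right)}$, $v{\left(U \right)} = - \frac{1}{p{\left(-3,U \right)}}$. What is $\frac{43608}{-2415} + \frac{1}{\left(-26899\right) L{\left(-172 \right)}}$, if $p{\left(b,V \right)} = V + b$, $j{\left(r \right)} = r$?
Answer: $- \frac{15953318}{941465} \approx -16.945$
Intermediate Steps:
$v{\left(U \right)} = - \frac{1}{-3 + U}$ ($v{\left(U \right)} = - \frac{1}{U - 3} = - \frac{1}{-3 + U}$)
$L{\left(f \right)} = - \frac{1}{-3 + \left(-5 + f\right) \left(3 + f\right)}$ ($L{\left(f \right)} = - \frac{1}{-3 + \left(f + 3\right) \left(f - 5\right)} = - \frac{1}{-3 + \left(3 + f\right) \left(-5 + f\right)} = - \frac{1}{-3 + \left(-5 + f\right) \left(3 + f\right)}$)
$\frac{43608}{-2415} + \frac{1}{\left(-26899\right) L{\left(-172 \right)}} = \frac{43608}{-2415} + \frac{1}{\left(-26899\right) \frac{1}{18 - \left(-172\right)^{2} + 2 \left(-172\right)}} = 43608 \left(- \frac{1}{2415}\right) - \frac{1}{26899 \frac{1}{18 - 29584 - 344}} = - \frac{632}{35} - \frac{1}{26899 \frac{1}{18 - 29584 - 344}} = - \frac{632}{35} - \frac{1}{26899 \frac{1}{-29910}} = - \frac{632}{35} - \frac{1}{26899 \left(- \frac{1}{29910}\right)} = - \frac{632}{35} - - \frac{29910}{26899} = - \frac{632}{35} + \frac{29910}{26899} = - \frac{15953318}{941465}$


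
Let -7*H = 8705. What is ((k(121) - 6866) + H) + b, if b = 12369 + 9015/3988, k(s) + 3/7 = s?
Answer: 17476455/3988 ≈ 4382.3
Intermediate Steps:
H = -8705/7 (H = -⅐*8705 = -8705/7 ≈ -1243.6)
k(s) = -3/7 + s
b = 49336587/3988 (b = 12369 + 9015*(1/3988) = 12369 + 9015/3988 = 49336587/3988 ≈ 12371.)
((k(121) - 6866) + H) + b = (((-3/7 + 121) - 6866) - 8705/7) + 49336587/3988 = ((844/7 - 6866) - 8705/7) + 49336587/3988 = (-47218/7 - 8705/7) + 49336587/3988 = -7989 + 49336587/3988 = 17476455/3988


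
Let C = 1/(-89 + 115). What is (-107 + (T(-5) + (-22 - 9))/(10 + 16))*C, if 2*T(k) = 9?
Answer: -5617/1352 ≈ -4.1546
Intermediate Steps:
T(k) = 9/2 (T(k) = (½)*9 = 9/2)
C = 1/26 ≈ 0.038462
(-107 + (T(-5) + (-22 - 9))/(10 + 16))*C = (-107 + (9/2 + (-22 - 9))/(10 + 16))*(1/26) = (-107 + (9/2 - 31)/26)*(1/26) = (-107 - 53/2*1/26)*(1/26) = (-107 - 53/52)*(1/26) = -5617/52*1/26 = -5617/1352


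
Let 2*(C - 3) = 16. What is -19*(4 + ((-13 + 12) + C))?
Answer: -266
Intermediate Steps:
C = 11 (C = 3 + (1/2)*16 = 3 + 8 = 11)
-19*(4 + ((-13 + 12) + C)) = -19*(4 + ((-13 + 12) + 11)) = -19*(4 + (-1 + 11)) = -19*(4 + 10) = -19*14 = -266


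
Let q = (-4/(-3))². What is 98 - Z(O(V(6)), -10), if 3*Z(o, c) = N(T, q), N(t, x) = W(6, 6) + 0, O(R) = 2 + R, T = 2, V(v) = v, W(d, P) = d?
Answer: 96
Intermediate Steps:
q = 16/9 (q = (-4*(-⅓))² = (4/3)² = 16/9 ≈ 1.7778)
N(t, x) = 6 (N(t, x) = 6 + 0 = 6)
Z(o, c) = 2 (Z(o, c) = (⅓)*6 = 2)
98 - Z(O(V(6)), -10) = 98 - 1*2 = 98 - 2 = 96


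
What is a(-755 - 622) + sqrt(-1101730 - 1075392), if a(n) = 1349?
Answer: 1349 + I*sqrt(2177122) ≈ 1349.0 + 1475.5*I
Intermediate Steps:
a(-755 - 622) + sqrt(-1101730 - 1075392) = 1349 + sqrt(-1101730 - 1075392) = 1349 + sqrt(-2177122) = 1349 + I*sqrt(2177122)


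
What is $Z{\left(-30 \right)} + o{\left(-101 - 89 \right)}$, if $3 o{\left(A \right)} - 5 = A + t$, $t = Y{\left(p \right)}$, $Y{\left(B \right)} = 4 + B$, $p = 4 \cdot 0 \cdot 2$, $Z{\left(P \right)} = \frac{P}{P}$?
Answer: $- \frac{178}{3} \approx -59.333$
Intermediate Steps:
$Z{\left(P \right)} = 1$
$p = 0$ ($p = 0 \cdot 2 = 0$)
$t = 4$ ($t = 4 + 0 = 4$)
$o{\left(A \right)} = 3 + \frac{A}{3}$ ($o{\left(A \right)} = \frac{5}{3} + \frac{A + 4}{3} = \frac{5}{3} + \frac{4 + A}{3} = \frac{5}{3} + \left(\frac{4}{3} + \frac{A}{3}\right) = 3 + \frac{A}{3}$)
$Z{\left(-30 \right)} + o{\left(-101 - 89 \right)} = 1 + \left(3 + \frac{-101 - 89}{3}\right) = 1 + \left(3 + \frac{1}{3} \left(-190\right)\right) = 1 + \left(3 - \frac{190}{3}\right) = 1 - \frac{181}{3} = - \frac{178}{3}$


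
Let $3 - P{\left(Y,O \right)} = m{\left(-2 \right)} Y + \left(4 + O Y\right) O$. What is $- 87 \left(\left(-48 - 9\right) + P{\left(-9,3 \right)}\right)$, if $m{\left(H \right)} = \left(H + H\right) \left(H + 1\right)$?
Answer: $-4437$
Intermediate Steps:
$m{\left(H \right)} = 2 H \left(1 + H\right)$
$P{\left(Y,O \right)} = 3 - 4 Y - O \left(4 + O Y\right)$ ($P{\left(Y,O \right)} = 3 - \left(2 \left(-2\right) \left(1 - 2\right) Y + \left(4 + O Y\right) O\right) = 3 - \left(2 \left(-2\right) \left(-1\right) Y + O \left(4 + O Y\right)\right) = 3 - \left(4 Y + O \left(4 + O Y\right)\right) = 3 - 4 Y - O \left(4 + O Y\right)$)
$- 87 \left(\left(-48 - 9\right) + P{\left(-9,3 \right)}\right) = - 87 \left(\left(-48 - 9\right) - \left(-27 - 81\right)\right) = - 87 \left(-57 + \left(3 - 12 + 36 - \left(-9\right) 9\right)\right) = - 87 \left(-57 + \left(3 - 12 + 36 + 81\right)\right) = - 87 \left(-57 + 108\right) = \left(-87\right) 51 = -4437$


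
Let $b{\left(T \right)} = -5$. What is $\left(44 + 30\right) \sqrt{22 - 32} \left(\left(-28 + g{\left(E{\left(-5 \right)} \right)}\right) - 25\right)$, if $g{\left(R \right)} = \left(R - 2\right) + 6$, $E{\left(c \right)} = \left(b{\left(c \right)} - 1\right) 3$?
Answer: $- 4958 i \sqrt{10} \approx - 15679.0 i$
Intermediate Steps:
$E{\left(c \right)} = -18$ ($E{\left(c \right)} = \left(-5 - 1\right) 3 = \left(-6\right) 3 = -18$)
$g{\left(R \right)} = 4 + R$ ($g{\left(R \right)} = \left(-2 + R\right) + 6 = 4 + R$)
$\left(44 + 30\right) \sqrt{22 - 32} \left(\left(-28 + g{\left(E{\left(-5 \right)} \right)}\right) - 25\right) = \left(44 + 30\right) \sqrt{22 - 32} \left(\left(-28 + \left(4 - 18\right)\right) - 25\right) = 74 \sqrt{-10} \left(\left(-28 - 14\right) - 25\right) = 74 i \sqrt{10} \left(-42 - 25\right) = 74 i \sqrt{10} \left(-67\right) = - 4958 i \sqrt{10}$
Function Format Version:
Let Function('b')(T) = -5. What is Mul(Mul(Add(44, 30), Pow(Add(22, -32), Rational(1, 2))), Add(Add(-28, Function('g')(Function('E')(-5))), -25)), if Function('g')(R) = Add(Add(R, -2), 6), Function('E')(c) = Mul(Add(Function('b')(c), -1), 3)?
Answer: Mul(-4958, I, Pow(10, Rational(1, 2))) ≈ Mul(-15679., I)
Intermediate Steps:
Function('E')(c) = -18 (Function('E')(c) = Mul(Add(-5, -1), 3) = Mul(-6, 3) = -18)
Function('g')(R) = Add(4, R) (Function('g')(R) = Add(Add(-2, R), 6) = Add(4, R))
Mul(Mul(Add(44, 30), Pow(Add(22, -32), Rational(1, 2))), Add(Add(-28, Function('g')(Function('E')(-5))), -25)) = Mul(Mul(Add(44, 30), Pow(Add(22, -32), Rational(1, 2))), Add(Add(-28, Add(4, -18)), -25)) = Mul(Mul(74, Pow(-10, Rational(1, 2))), Add(Add(-28, -14), -25)) = Mul(Mul(74, Mul(I, Pow(10, Rational(1, 2)))), Add(-42, -25)) = Mul(Mul(74, I, Pow(10, Rational(1, 2))), -67) = Mul(-4958, I, Pow(10, Rational(1, 2)))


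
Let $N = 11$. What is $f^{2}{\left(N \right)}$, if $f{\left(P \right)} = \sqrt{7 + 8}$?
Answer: $15$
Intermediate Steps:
$f{\left(P \right)} = \sqrt{15}$
$f^{2}{\left(N \right)} = \left(\sqrt{15}\right)^{2} = 15$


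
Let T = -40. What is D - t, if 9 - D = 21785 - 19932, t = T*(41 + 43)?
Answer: 1516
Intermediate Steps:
t = -3360 (t = -40*(41 + 43) = -40*84 = -3360)
D = -1844 (D = 9 - (21785 - 19932) = 9 - 1*1853 = 9 - 1853 = -1844)
D - t = -1844 - 1*(-3360) = -1844 + 3360 = 1516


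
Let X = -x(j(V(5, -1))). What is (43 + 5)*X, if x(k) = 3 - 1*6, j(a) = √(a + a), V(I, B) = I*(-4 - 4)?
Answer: 144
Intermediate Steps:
V(I, B) = -8*I (V(I, B) = I*(-8) = -8*I)
j(a) = √2*√a (j(a) = √(2*a) = √2*√a)
x(k) = -3 (x(k) = 3 - 6 = -3)
X = 3 (X = -1*(-3) = 3)
(43 + 5)*X = (43 + 5)*3 = 48*3 = 144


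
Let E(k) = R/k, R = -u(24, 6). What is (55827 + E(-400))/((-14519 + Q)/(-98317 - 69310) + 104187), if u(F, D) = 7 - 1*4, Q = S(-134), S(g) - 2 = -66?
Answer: 1247748504827/2328609177600 ≈ 0.53583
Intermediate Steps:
S(g) = -64 (S(g) = 2 - 66 = -64)
Q = -64
u(F, D) = 3 (u(F, D) = 7 - 4 = 3)
R = -3 (R = -1*3 = -3)
E(k) = -3/k
(55827 + E(-400))/((-14519 + Q)/(-98317 - 69310) + 104187) = (55827 - 3/(-400))/((-14519 - 64)/(-98317 - 69310) + 104187) = (55827 - 3*(-1/400))/(-14583/(-167627) + 104187) = (55827 + 3/400)/(-14583*(-1/167627) + 104187) = 22330803/(400*(14583/167627 + 104187)) = 22330803/(400*(17464568832/167627)) = (22330803/400)*(167627/17464568832) = 1247748504827/2328609177600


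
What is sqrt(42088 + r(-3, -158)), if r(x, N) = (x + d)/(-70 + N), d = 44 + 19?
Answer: sqrt(15193673)/19 ≈ 205.15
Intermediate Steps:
d = 63
r(x, N) = (63 + x)/(-70 + N) (r(x, N) = (x + 63)/(-70 + N) = (63 + x)/(-70 + N))
sqrt(42088 + r(-3, -158)) = sqrt(42088 + (63 - 3)/(-70 - 158)) = sqrt(42088 + 60/(-228)) = sqrt(42088 - 1/228*60) = sqrt(42088 - 5/19) = sqrt(799667/19) = sqrt(15193673)/19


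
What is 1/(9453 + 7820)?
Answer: 1/17273 ≈ 5.7894e-5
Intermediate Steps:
1/(9453 + 7820) = 1/17273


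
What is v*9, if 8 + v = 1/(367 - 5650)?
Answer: -42265/587 ≈ -72.002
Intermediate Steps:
v = -42265/5283 (v = -8 + 1/(367 - 5650) = -8 + 1/(-5283) = -8 - 1/5283 = -42265/5283 ≈ -8.0002)
v*9 = -42265/5283*9 = -42265/587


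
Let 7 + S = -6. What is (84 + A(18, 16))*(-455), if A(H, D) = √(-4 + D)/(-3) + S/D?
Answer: -605605/16 + 910*√3/3 ≈ -37325.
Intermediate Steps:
S = -13 (S = -7 - 6 = -13)
A(H, D) = -13/D - √(-4 + D)/3 (A(H, D) = √(-4 + D)/(-3) - 13/D = √(-4 + D)*(-⅓) - 13/D = -√(-4 + D)/3 - 13/D = -13/D - √(-4 + D)/3)
(84 + A(18, 16))*(-455) = (84 + (-13/16 - √(-4 + 16)/3))*(-455) = (84 + (-13*1/16 - 2*√3/3))*(-455) = (84 + (-13/16 - 2*√3/3))*(-455) = (1331/16 - 2*√3/3)*(-455) = -605605/16 + 910*√3/3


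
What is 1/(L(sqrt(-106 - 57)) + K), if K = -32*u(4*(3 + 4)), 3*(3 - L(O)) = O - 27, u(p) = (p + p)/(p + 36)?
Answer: -144/2467 + 3*I*sqrt(163)/2467 ≈ -0.05837 + 0.015526*I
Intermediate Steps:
u(p) = 2*p/(36 + p) (u(p) = (2*p)/(36 + p) = 2*p/(36 + p))
L(O) = 12 - O/3 (L(O) = 3 - (O - 27)/3 = 3 - (-27 + O)/3 = 3 + (9 - O/3) = 12 - O/3)
K = -28 (K = -64*4*(3 + 4)/(36 + 4*(3 + 4)) = -64*4*7/(36 + 4*7) = -64*28/(36 + 28) = -64*28/64 = -32*7/8 = -28)
1/(L(sqrt(-106 - 57)) + K) = 1/((12 - sqrt(-106 - 57)/3) - 28) = 1/((12 - I*sqrt(163)/3) - 28) = 1/(-16 - I*sqrt(163)/3)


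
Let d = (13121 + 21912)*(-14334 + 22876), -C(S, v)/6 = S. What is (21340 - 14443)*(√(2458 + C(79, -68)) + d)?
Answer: 2063940257742 + 55176*√31 ≈ 2.0639e+12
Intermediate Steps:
C(S, v) = -6*S
d = 299251886 (d = 35033*8542 = 299251886)
(21340 - 14443)*(√(2458 + C(79, -68)) + d) = (21340 - 14443)*(√(2458 - 6*79) + 299251886) = 6897*(√(2458 - 474) + 299251886) = 6897*(√1984 + 299251886) = 6897*(8*√31 + 299251886) = 6897*(299251886 + 8*√31) = 2063940257742 + 55176*√31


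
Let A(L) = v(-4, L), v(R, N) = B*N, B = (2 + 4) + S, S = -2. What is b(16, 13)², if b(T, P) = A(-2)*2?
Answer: 256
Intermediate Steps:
B = 4 (B = (2 + 4) - 2 = 6 - 2 = 4)
v(R, N) = 4*N
A(L) = 4*L
b(T, P) = -16 (b(T, P) = (4*(-2))*2 = -8*2 = -16)
b(16, 13)² = (-16)² = 256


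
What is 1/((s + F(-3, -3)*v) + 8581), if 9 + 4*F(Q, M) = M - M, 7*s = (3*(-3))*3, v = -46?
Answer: 14/121529 ≈ 0.00011520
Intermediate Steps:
s = -27/7 (s = ((3*(-3))*3)/7 = (-9*3)/7 = (⅐)*(-27) = -27/7 ≈ -3.8571)
F(Q, M) = -9/4 (F(Q, M) = -9/4 + (M - M)/4 = -9/4 + (¼)*0 = -9/4 + 0 = -9/4)
1/((s + F(-3, -3)*v) + 8581) = 1/((-27/7 - 9/4*(-46)) + 8581) = 1/((-27/7 + 207/2) + 8581) = 1/(1395/14 + 8581) = 1/(121529/14) = 14/121529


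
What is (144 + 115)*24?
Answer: 6216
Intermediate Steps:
(144 + 115)*24 = 259*24 = 6216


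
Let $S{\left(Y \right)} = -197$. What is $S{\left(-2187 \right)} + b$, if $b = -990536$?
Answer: $-990733$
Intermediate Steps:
$S{\left(-2187 \right)} + b = -197 - 990536 = -990733$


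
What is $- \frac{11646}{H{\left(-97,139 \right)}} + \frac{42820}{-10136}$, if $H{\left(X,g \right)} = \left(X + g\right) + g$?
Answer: $- \frac{173749}{2534} \approx -68.567$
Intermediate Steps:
$H{\left(X,g \right)} = X + 2 g$
$- \frac{11646}{H{\left(-97,139 \right)}} + \frac{42820}{-10136} = - \frac{11646}{-97 + 2 \cdot 139} + \frac{42820}{-10136} = - \frac{11646}{-97 + 278} + 42820 \left(- \frac{1}{10136}\right) = - \frac{11646}{181} - \frac{10705}{2534} = - \frac{173749}{2534}$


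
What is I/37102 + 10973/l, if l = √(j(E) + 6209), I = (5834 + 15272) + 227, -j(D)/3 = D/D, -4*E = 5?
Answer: 1641/2854 + 10973*√6206/6206 ≈ 139.86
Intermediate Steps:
E = -5/4 (E = -¼*5 = -5/4 ≈ -1.2500)
j(D) = -3 (j(D) = -3*D/D = -3*1 = -3)
I = 21333 (I = 21106 + 227 = 21333)
l = √6206 (l = √(-3 + 6209) = √6206 ≈ 78.778)
I/37102 + 10973/l = 21333/37102 + 10973/(√6206) = 21333*(1/37102) + 10973*(√6206/6206) = 1641/2854 + 10973*√6206/6206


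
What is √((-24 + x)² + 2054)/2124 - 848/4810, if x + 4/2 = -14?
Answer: -424/2405 + √406/708 ≈ -0.14784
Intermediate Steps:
x = -16 (x = -2 - 14 = -16)
√((-24 + x)² + 2054)/2124 - 848/4810 = √((-24 - 16)² + 2054)/2124 - 848/4810 = √((-40)² + 2054)*(1/2124) - 848*1/4810 = √(1600 + 2054)*(1/2124) - 424/2405 = √3654*(1/2124) - 424/2405 = (3*√406)*(1/2124) - 424/2405 = √406/708 - 424/2405 = -424/2405 + √406/708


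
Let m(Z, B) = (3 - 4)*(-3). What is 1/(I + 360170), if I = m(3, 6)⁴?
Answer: 1/360251 ≈ 2.7758e-6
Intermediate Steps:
m(Z, B) = 3 (m(Z, B) = -1*(-3) = 3)
I = 81 (I = 3⁴ = 81)
1/(I + 360170) = 1/(81 + 360170) = 1/360251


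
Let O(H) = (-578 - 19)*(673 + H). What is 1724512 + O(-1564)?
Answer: 2256439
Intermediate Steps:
O(H) = -401781 - 597*H (O(H) = -597*(673 + H) = -401781 - 597*H)
1724512 + O(-1564) = 1724512 + (-401781 - 597*(-1564)) = 1724512 + (-401781 + 933708) = 1724512 + 531927 = 2256439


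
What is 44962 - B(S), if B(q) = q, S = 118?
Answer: 44844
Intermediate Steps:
44962 - B(S) = 44962 - 1*118 = 44962 - 118 = 44844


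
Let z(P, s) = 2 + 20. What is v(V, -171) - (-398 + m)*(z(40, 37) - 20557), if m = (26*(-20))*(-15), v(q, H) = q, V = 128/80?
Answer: 760000358/5 ≈ 1.5200e+8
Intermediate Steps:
z(P, s) = 22
V = 8/5 (V = 128*(1/80) = 8/5 ≈ 1.6000)
m = 7800 (m = -520*(-15) = 7800)
v(V, -171) - (-398 + m)*(z(40, 37) - 20557) = 8/5 - (-398 + 7800)*(22 - 20557) = 8/5 - 7402*(-20535) = 8/5 - 1*(-152000070) = 8/5 + 152000070 = 760000358/5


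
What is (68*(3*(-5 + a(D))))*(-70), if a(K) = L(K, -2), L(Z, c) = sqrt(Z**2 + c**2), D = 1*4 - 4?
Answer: 42840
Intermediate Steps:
D = 0 (D = 4 - 4 = 0)
a(K) = sqrt(4 + K**2) (a(K) = sqrt(K**2 + (-2)**2) = sqrt(K**2 + 4) = sqrt(4 + K**2))
(68*(3*(-5 + a(D))))*(-70) = (68*(3*(-5 + sqrt(4 + 0**2))))*(-70) = (68*(3*(-5 + sqrt(4 + 0))))*(-70) = (68*(3*(-5 + sqrt(4))))*(-70) = (68*(3*(-5 + 2)))*(-70) = (68*(3*(-3)))*(-70) = (68*(-9))*(-70) = -612*(-70) = 42840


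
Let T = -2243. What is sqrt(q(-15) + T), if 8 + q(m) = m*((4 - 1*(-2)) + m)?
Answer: 46*I ≈ 46.0*I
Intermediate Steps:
q(m) = -8 + m*(6 + m) (q(m) = -8 + m*((4 - 1*(-2)) + m) = -8 + m*((4 + 2) + m) = -8 + m*(6 + m))
sqrt(q(-15) + T) = sqrt((-8 + (-15)**2 + 6*(-15)) - 2243) = sqrt((-8 + 225 - 90) - 2243) = sqrt(127 - 2243) = sqrt(-2116) = 46*I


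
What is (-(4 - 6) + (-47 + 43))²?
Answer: 4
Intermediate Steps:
(-(4 - 6) + (-47 + 43))² = (-1*(-2) - 4)² = (2 - 4)² = (-2)² = 4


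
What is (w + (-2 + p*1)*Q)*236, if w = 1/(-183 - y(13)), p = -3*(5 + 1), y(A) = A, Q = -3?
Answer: 693781/49 ≈ 14159.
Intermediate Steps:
p = -18 (p = -3*6 = -18)
w = -1/196 (w = 1/(-183 - 1*13) = 1/(-183 - 13) = 1/(-196) = -1/196 ≈ -0.0051020)
(w + (-2 + p*1)*Q)*236 = (-1/196 + (-2 - 18*1)*(-3))*236 = (-1/196 + (-2 - 18)*(-3))*236 = (-1/196 - 20*(-3))*236 = (-1/196 + 60)*236 = (11759/196)*236 = 693781/49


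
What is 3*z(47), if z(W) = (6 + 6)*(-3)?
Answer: -108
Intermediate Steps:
z(W) = -36 (z(W) = 12*(-3) = -36)
3*z(47) = 3*(-36) = -108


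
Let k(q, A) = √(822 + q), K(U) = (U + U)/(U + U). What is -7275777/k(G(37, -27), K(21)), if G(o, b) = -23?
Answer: -7275777*√799/799 ≈ -2.5740e+5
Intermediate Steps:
K(U) = 1 (K(U) = (2*U)/((2*U)) = (2*U)*(1/(2*U)) = 1)
-7275777/k(G(37, -27), K(21)) = -7275777/√(822 - 23) = -7275777*√799/799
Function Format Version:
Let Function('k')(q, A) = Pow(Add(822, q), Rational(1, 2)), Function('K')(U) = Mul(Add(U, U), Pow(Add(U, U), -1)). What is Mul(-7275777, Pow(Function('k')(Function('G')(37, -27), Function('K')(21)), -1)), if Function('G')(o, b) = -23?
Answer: Mul(Rational(-7275777, 799), Pow(799, Rational(1, 2))) ≈ -2.5740e+5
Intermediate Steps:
Function('K')(U) = 1 (Function('K')(U) = Mul(Mul(2, U), Pow(Mul(2, U), -1)) = Mul(Mul(2, U), Mul(Rational(1, 2), Pow(U, -1))) = 1)
Mul(-7275777, Pow(Function('k')(Function('G')(37, -27), Function('K')(21)), -1)) = Mul(-7275777, Pow(Pow(Add(822, -23), Rational(1, 2)), -1)) = Mul(-7275777, Pow(Pow(799, Rational(1, 2)), -1)) = Mul(-7275777, Mul(Rational(1, 799), Pow(799, Rational(1, 2)))) = Mul(Rational(-7275777, 799), Pow(799, Rational(1, 2)))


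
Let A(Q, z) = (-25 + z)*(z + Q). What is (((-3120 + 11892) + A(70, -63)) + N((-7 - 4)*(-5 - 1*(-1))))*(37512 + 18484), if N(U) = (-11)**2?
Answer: 463478892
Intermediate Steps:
A(Q, z) = (-25 + z)*(Q + z)
N(U) = 121
(((-3120 + 11892) + A(70, -63)) + N((-7 - 4)*(-5 - 1*(-1))))*(37512 + 18484) = (((-3120 + 11892) + ((-63)**2 - 25*70 - 25*(-63) + 70*(-63))) + 121)*(37512 + 18484) = ((8772 + (3969 - 1750 + 1575 - 4410)) + 121)*55996 = ((8772 - 616) + 121)*55996 = (8156 + 121)*55996 = 8277*55996 = 463478892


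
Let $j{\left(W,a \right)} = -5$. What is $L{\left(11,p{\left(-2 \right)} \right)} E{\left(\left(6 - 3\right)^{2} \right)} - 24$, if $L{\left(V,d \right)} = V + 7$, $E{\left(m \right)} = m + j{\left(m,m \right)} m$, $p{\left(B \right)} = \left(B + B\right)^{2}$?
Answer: $-672$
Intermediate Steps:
$p{\left(B \right)} = 4 B^{2}$ ($p{\left(B \right)} = \left(2 B\right)^{2} = 4 B^{2}$)
$E{\left(m \right)} = - 4 m$ ($E{\left(m \right)} = m - 5 m = - 4 m$)
$L{\left(V,d \right)} = 7 + V$
$L{\left(11,p{\left(-2 \right)} \right)} E{\left(\left(6 - 3\right)^{2} \right)} - 24 = \left(7 + 11\right) \left(- 4 \left(6 - 3\right)^{2}\right) - 24 = 18 \left(- 4 \left(6 - 3\right)^{2}\right) - 24 = 18 \left(- 4 \cdot 3^{2}\right) - 24 = 18 \left(\left(-4\right) 9\right) - 24 = 18 \left(-36\right) - 24 = -648 - 24 = -672$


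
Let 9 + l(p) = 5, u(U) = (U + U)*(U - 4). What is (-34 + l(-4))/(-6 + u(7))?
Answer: -19/18 ≈ -1.0556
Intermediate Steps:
u(U) = 2*U*(-4 + U) (u(U) = (2*U)*(-4 + U) = 2*U*(-4 + U))
l(p) = -4 (l(p) = -9 + 5 = -4)
(-34 + l(-4))/(-6 + u(7)) = (-34 - 4)/(-6 + 2*7*(-4 + 7)) = -38/(-6 + 2*7*3) = -38/(-6 + 42) = -38/36 = -38*1/36 = -19/18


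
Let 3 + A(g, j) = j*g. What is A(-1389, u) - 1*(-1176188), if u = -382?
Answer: 1706783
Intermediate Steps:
A(g, j) = -3 + g*j (A(g, j) = -3 + j*g = -3 + g*j)
A(-1389, u) - 1*(-1176188) = (-3 - 1389*(-382)) - 1*(-1176188) = (-3 + 530598) + 1176188 = 530595 + 1176188 = 1706783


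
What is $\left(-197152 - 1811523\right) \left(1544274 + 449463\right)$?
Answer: $-4004769668475$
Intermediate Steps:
$\left(-197152 - 1811523\right) \left(1544274 + 449463\right) = \left(-2008675\right) 1993737 = -4004769668475$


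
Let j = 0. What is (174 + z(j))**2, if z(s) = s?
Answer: 30276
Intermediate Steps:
(174 + z(j))**2 = (174 + 0)**2 = 174**2 = 30276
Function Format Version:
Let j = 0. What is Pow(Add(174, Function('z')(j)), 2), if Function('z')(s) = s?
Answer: 30276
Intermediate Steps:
Pow(Add(174, Function('z')(j)), 2) = Pow(Add(174, 0), 2) = Pow(174, 2) = 30276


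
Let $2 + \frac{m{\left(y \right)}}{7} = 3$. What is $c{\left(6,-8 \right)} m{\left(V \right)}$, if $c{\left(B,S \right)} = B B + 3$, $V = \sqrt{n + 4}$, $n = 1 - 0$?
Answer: $273$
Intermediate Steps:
$n = 1$ ($n = 1 + 0 = 1$)
$V = \sqrt{5}$ ($V = \sqrt{1 + 4} = \sqrt{5} \approx 2.2361$)
$c{\left(B,S \right)} = 3 + B^{2}$ ($c{\left(B,S \right)} = B^{2} + 3 = 3 + B^{2}$)
$m{\left(y \right)} = 7$ ($m{\left(y \right)} = -14 + 7 \cdot 3 = -14 + 21 = 7$)
$c{\left(6,-8 \right)} m{\left(V \right)} = \left(3 + 6^{2}\right) 7 = \left(3 + 36\right) 7 = 39 \cdot 7 = 273$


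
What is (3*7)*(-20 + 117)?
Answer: 2037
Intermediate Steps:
(3*7)*(-20 + 117) = 21*97 = 2037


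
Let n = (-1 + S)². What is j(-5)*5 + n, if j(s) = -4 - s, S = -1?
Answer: 9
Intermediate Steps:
n = 4 (n = (-1 - 1)² = (-2)² = 4)
j(-5)*5 + n = (-4 - 1*(-5))*5 + 4 = (-4 + 5)*5 + 4 = 1*5 + 4 = 5 + 4 = 9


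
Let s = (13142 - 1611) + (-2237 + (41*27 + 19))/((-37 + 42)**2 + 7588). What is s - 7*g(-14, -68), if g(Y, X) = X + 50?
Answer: 88743630/7613 ≈ 11657.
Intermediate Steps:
g(Y, X) = 50 + X
s = 87784392/7613 (s = 11531 + (-2237 + (1107 + 19))/(5**2 + 7588) = 11531 + (-2237 + 1126)/(25 + 7588) = 11531 - 1111/7613 = 87784392/7613 ≈ 11531.)
s - 7*g(-14, -68) = 87784392/7613 - 7*(50 - 68) = 87784392/7613 - 7*(-18) = 87784392/7613 - 1*(-126) = 87784392/7613 + 126 = 88743630/7613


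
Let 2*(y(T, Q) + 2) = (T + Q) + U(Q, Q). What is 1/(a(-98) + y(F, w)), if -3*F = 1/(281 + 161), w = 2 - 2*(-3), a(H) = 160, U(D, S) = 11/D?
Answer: 10608/1725785 ≈ 0.0061468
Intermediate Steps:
w = 8 (w = 2 + 6 = 8)
F = -1/1326 (F = -1/(3*(281 + 161)) = -1/3/442 = -1/3*1/442 = -1/1326 ≈ -0.00075415)
y(T, Q) = -2 + Q/2 + T/2 + 11/(2*Q) (y(T, Q) = -2 + ((T + Q) + 11/Q)/2 = -2 + ((Q + T) + 11/Q)/2 = -2 + (Q + T + 11/Q)/2 = -2 + (Q/2 + T/2 + 11/(2*Q)) = -2 + Q/2 + T/2 + 11/(2*Q))
1/(a(-98) + y(F, w)) = 1/(160 + (1/2)*(11 + 8*(-4 + 8 - 1/1326))/8) = 1/(160 + (1/2)*(1/8)*(11 + 8*(5303/1326))) = 1/(160 + (1/2)*(1/8)*(11 + 21212/663)) = 1/(160 + (1/2)*(1/8)*(28505/663)) = 1/(160 + 28505/10608) = 1/(1725785/10608) = 10608/1725785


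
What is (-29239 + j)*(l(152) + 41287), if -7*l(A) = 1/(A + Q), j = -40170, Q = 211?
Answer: -7281716652794/2541 ≈ -2.8657e+9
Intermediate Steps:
l(A) = -1/(7*(211 + A)) (l(A) = -1/(7*(A + 211)) = -1/(7*(211 + A)))
(-29239 + j)*(l(152) + 41287) = (-29239 - 40170)*(-1/(1477 + 7*152) + 41287) = -69409*(-1/(1477 + 1064) + 41287) = -69409*(-1/2541 + 41287) = -69409*104910266/2541 = -7281716652794/2541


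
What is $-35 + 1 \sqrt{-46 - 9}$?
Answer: $-35 + i \sqrt{55} \approx -35.0 + 7.4162 i$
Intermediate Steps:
$-35 + 1 \sqrt{-46 - 9} = -35 + 1 \sqrt{-55} = -35 + 1 i \sqrt{55} = -35 + i \sqrt{55}$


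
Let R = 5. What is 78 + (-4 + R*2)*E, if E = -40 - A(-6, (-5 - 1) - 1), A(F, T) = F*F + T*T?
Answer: -672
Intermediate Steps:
A(F, T) = F**2 + T**2
E = -125 (E = -40 - ((-6)**2 + ((-5 - 1) - 1)**2) = -40 - (36 + (-6 - 1)**2) = -40 - (36 + (-7)**2) = -40 - (36 + 49) = -40 - 1*85 = -40 - 85 = -125)
78 + (-4 + R*2)*E = 78 + (-4 + 5*2)*(-125) = 78 + (-4 + 10)*(-125) = 78 + 6*(-125) = 78 - 750 = -672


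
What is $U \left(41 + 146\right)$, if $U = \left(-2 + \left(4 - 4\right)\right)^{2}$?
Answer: $748$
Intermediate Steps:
$U = 4$ ($U = \left(-2 + \left(4 - 4\right)\right)^{2} = \left(-2 + 0\right)^{2} = \left(-2\right)^{2} = 4$)
$U \left(41 + 146\right) = 4 \left(41 + 146\right) = 4 \cdot 187 = 748$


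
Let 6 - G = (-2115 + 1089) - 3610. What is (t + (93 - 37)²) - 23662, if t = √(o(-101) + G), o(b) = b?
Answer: -20526 + √4541 ≈ -20459.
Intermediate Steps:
G = 4642 (G = 6 - ((-2115 + 1089) - 3610) = 6 - (-1026 - 3610) = 6 - 1*(-4636) = 6 + 4636 = 4642)
t = √4541 (t = √(-101 + 4642) = √4541 ≈ 67.387)
(t + (93 - 37)²) - 23662 = (√4541 + (93 - 37)²) - 23662 = (√4541 + 56²) - 23662 = (√4541 + 3136) - 23662 = (3136 + √4541) - 23662 = -20526 + √4541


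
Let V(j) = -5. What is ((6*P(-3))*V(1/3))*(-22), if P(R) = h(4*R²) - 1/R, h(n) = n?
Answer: 23980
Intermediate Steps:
P(R) = -1/R + 4*R² (P(R) = 4*R² - 1/R = -1/R + 4*R²)
((6*P(-3))*V(1/3))*(-22) = ((6*((-1 + 4*(-3)³)/(-3)))*(-5))*(-22) = ((6*(-(-1 + 4*(-27))/3))*(-5))*(-22) = ((6*(-(-1 - 108)/3))*(-5))*(-22) = ((6*(-⅓*(-109)))*(-5))*(-22) = ((6*(109/3))*(-5))*(-22) = (218*(-5))*(-22) = -1090*(-22) = 23980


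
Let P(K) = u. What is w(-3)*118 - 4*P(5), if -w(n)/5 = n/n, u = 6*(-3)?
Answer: -518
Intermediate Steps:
u = -18
w(n) = -5 (w(n) = -5*n/n = -5*1 = -5)
P(K) = -18
w(-3)*118 - 4*P(5) = -5*118 - 4*(-18) = -590 + 72 = -518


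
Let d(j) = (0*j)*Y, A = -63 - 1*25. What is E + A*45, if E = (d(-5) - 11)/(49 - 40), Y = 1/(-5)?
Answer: -35651/9 ≈ -3961.2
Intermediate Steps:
Y = -1/5 ≈ -0.20000
A = -88 (A = -63 - 25 = -88)
d(j) = 0 (d(j) = (0*j)*(-1/5) = 0*(-1/5) = 0)
E = -11/9 (E = (0 - 11)/(49 - 40) = -11/9 ≈ -1.2222)
E + A*45 = -11/9 - 88*45 = -11/9 - 3960 = -35651/9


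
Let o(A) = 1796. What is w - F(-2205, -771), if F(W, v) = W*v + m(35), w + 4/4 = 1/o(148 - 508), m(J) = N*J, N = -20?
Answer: -3052043375/1796 ≈ -1.6994e+6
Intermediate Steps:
m(J) = -20*J
w = -1795/1796 (w = -1 + 1/1796 = -1795/1796 ≈ -0.99944)
F(W, v) = -700 + W*v (F(W, v) = W*v - 20*35 = W*v - 700 = -700 + W*v)
w - F(-2205, -771) = -1795/1796 - (-700 - 2205*(-771)) = -1795/1796 - (-700 + 1700055) = -1795/1796 - 1*1699355 = -1795/1796 - 1699355 = -3052043375/1796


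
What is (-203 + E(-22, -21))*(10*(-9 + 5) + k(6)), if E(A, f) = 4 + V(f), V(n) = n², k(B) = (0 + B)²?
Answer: -968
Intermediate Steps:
k(B) = B²
E(A, f) = 4 + f²
(-203 + E(-22, -21))*(10*(-9 + 5) + k(6)) = (-203 + (4 + (-21)²))*(10*(-9 + 5) + 6²) = (-203 + (4 + 441))*(10*(-4) + 36) = (-203 + 445)*(-40 + 36) = 242*(-4) = -968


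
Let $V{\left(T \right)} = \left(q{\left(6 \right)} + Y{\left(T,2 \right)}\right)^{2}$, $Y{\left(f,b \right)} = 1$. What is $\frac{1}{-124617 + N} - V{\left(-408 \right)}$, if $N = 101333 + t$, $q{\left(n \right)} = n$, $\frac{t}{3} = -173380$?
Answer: $- \frac{26627777}{543424} \approx -49.0$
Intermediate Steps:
$t = -520140$ ($t = 3 \left(-173380\right) = -520140$)
$V{\left(T \right)} = 49$ ($V{\left(T \right)} = \left(6 + 1\right)^{2} = 7^{2} = 49$)
$N = -418807$ ($N = 101333 - 520140 = -418807$)
$\frac{1}{-124617 + N} - V{\left(-408 \right)} = \frac{1}{-124617 - 418807} - 49 = \frac{1}{-543424} - 49 = - \frac{1}{543424} - 49 = - \frac{26627777}{543424}$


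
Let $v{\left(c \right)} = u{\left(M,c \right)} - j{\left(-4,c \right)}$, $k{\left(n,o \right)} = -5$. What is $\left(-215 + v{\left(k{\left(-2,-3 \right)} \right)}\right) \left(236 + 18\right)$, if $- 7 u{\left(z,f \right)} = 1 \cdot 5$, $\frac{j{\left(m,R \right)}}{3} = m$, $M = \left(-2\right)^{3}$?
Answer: $- \frac{362204}{7} \approx -51743.0$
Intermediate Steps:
$M = -8$
$j{\left(m,R \right)} = 3 m$
$u{\left(z,f \right)} = - \frac{5}{7}$ ($u{\left(z,f \right)} = - \frac{1 \cdot 5}{7} = \left(- \frac{1}{7}\right) 5 = - \frac{5}{7}$)
$v{\left(c \right)} = \frac{79}{7}$ ($v{\left(c \right)} = - \frac{5}{7} - 3 \left(-4\right) = - \frac{5}{7} - -12 = - \frac{5}{7} + 12 = \frac{79}{7}$)
$\left(-215 + v{\left(k{\left(-2,-3 \right)} \right)}\right) \left(236 + 18\right) = \left(-215 + \frac{79}{7}\right) \left(236 + 18\right) = \left(- \frac{1426}{7}\right) 254 = - \frac{362204}{7}$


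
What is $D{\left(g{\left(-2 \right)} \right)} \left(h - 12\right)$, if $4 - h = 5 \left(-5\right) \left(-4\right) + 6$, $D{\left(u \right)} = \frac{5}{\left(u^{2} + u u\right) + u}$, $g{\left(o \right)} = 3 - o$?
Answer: $- \frac{114}{11} \approx -10.364$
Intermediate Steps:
$D{\left(u \right)} = \frac{5}{u + 2 u^{2}}$ ($D{\left(u \right)} = \frac{5}{\left(u^{2} + u^{2}\right) + u} = \frac{5}{2 u^{2} + u} = \frac{5}{u + 2 u^{2}}$)
$h = -102$ ($h = 4 - \left(5 \left(-5\right) \left(-4\right) + 6\right) = 4 - \left(\left(-25\right) \left(-4\right) + 6\right) = 4 - \left(100 + 6\right) = 4 - 106 = -102$)
$D{\left(g{\left(-2 \right)} \right)} \left(h - 12\right) = \frac{5}{\left(3 - -2\right) \left(1 + 2 \left(3 - -2\right)\right)} \left(-102 - 12\right) = \frac{5}{\left(3 + 2\right) \left(1 + 2 \left(3 + 2\right)\right)} \left(-114\right) = \frac{5}{5 \left(1 + 2 \cdot 5\right)} \left(-114\right) = 5 \cdot \frac{1}{5} \frac{1}{1 + 10} \left(-114\right) = 5 \cdot \frac{1}{5} \cdot \frac{1}{11} \left(-114\right) = \frac{1}{11} \left(-114\right) = - \frac{114}{11}$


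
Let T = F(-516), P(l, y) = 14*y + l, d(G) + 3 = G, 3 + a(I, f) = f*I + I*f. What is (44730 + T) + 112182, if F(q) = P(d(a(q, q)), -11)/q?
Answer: 20108560/129 ≈ 1.5588e+5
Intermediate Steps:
a(I, f) = -3 + 2*I*f (a(I, f) = -3 + (f*I + I*f) = -3 + (I*f + I*f) = -3 + 2*I*f)
d(G) = -3 + G
P(l, y) = l + 14*y
F(q) = (-160 + 2*q²)/q (F(q) = ((-3 + (-3 + 2*q*q)) + 14*(-11))/q = ((-3 + (-3 + 2*q²)) - 154)/q = ((-6 + 2*q²) - 154)/q = (-160 + 2*q²)/q)
T = -133088/129 (T = -160/(-516) + 2*(-516) = -160*(-1/516) - 1032 = 40/129 - 1032 = -133088/129 ≈ -1031.7)
(44730 + T) + 112182 = (44730 - 133088/129) + 112182 = 5637082/129 + 112182 = 20108560/129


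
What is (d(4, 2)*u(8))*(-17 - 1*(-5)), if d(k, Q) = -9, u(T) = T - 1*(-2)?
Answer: 1080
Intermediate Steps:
u(T) = 2 + T (u(T) = T + 2 = 2 + T)
(d(4, 2)*u(8))*(-17 - 1*(-5)) = (-9*(2 + 8))*(-17 - 1*(-5)) = (-9*10)*(-17 + 5) = -90*(-12) = 1080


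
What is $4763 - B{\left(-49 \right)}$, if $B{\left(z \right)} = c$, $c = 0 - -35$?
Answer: $4728$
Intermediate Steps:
$c = 35$ ($c = 0 + 35 = 35$)
$B{\left(z \right)} = 35$
$4763 - B{\left(-49 \right)} = 4763 - 35 = 4728$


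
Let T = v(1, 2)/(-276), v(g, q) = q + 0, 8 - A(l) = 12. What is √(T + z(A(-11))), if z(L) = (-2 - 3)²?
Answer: √475962/138 ≈ 4.9993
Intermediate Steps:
A(l) = -4 (A(l) = 8 - 1*12 = 8 - 12 = -4)
z(L) = 25 (z(L) = (-5)² = 25)
v(g, q) = q
T = -1/138 (T = 2/(-276) = -1/276*2 = -1/138 ≈ -0.0072464)
√(T + z(A(-11))) = √(-1/138 + 25) = √(3449/138) = √475962/138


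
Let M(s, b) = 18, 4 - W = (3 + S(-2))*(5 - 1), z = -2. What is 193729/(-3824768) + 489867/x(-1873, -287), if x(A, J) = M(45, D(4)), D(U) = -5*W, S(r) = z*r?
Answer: 312270689789/11474304 ≈ 27215.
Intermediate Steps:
S(r) = -2*r
W = -24 (W = 4 - (3 - 2*(-2))*(5 - 1) = 4 - (3 + 4)*4 = 4 - 7*4 = 4 - 1*28 = 4 - 28 = -24)
D(U) = 120 (D(U) = -5*(-24) = 120)
x(A, J) = 18
193729/(-3824768) + 489867/x(-1873, -287) = 193729/(-3824768) + 489867/18 = 193729*(-1/3824768) + 489867*(1/18) = -193729/3824768 + 163289/6 = 312270689789/11474304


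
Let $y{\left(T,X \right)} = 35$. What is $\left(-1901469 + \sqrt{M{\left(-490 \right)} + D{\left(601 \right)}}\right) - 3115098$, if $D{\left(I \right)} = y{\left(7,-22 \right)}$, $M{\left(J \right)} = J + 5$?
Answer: $-5016567 + 15 i \sqrt{2} \approx -5.0166 \cdot 10^{6} + 21.213 i$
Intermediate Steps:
$M{\left(J \right)} = 5 + J$
$D{\left(I \right)} = 35$
$\left(-1901469 + \sqrt{M{\left(-490 \right)} + D{\left(601 \right)}}\right) - 3115098 = \left(-1901469 + \sqrt{\left(5 - 490\right) + 35}\right) - 3115098 = \left(-1901469 + \sqrt{-485 + 35}\right) - 3115098 = \left(-1901469 + \sqrt{-450}\right) - 3115098 = \left(-1901469 + 15 i \sqrt{2}\right) - 3115098 = -5016567 + 15 i \sqrt{2}$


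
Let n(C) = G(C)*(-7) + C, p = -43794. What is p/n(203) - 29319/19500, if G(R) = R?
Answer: 45459581/1319500 ≈ 34.452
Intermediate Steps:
n(C) = -6*C (n(C) = C*(-7) + C = -7*C + C = -6*C)
p/n(203) - 29319/19500 = -43794/((-6*203)) - 29319/19500 = -43794/(-1218) - 29319*1/19500 = -43794*(-1/1218) - 9773/6500 = 7299/203 - 9773/6500 = 45459581/1319500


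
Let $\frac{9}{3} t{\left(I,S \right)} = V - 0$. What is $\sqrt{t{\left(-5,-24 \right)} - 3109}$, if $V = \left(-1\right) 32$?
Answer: $\frac{7 i \sqrt{573}}{3} \approx 55.854 i$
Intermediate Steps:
$V = -32$
$t{\left(I,S \right)} = - \frac{32}{3}$ ($t{\left(I,S \right)} = \frac{-32 - 0}{3} = \frac{-32 + 0}{3} = \frac{1}{3} \left(-32\right) = - \frac{32}{3}$)
$\sqrt{t{\left(-5,-24 \right)} - 3109} = \sqrt{- \frac{32}{3} - 3109} = \sqrt{- \frac{9359}{3}} = \frac{7 i \sqrt{573}}{3}$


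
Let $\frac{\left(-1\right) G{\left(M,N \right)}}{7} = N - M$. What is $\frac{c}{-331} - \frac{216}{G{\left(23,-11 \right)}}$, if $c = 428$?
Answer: $- \frac{86680}{39389} \approx -2.2006$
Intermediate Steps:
$G{\left(M,N \right)} = - 7 N + 7 M$ ($G{\left(M,N \right)} = - 7 \left(N - M\right) = - 7 N + 7 M$)
$\frac{c}{-331} - \frac{216}{G{\left(23,-11 \right)}} = \frac{428}{-331} - \frac{216}{\left(-7\right) \left(-11\right) + 7 \cdot 23} = 428 \left(- \frac{1}{331}\right) - \frac{216}{77 + 161} = - \frac{428}{331} - \frac{216}{238} = - \frac{428}{331} - \frac{108}{119} = - \frac{86680}{39389}$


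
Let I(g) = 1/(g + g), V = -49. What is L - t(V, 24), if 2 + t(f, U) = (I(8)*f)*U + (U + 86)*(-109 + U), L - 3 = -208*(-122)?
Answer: 69609/2 ≈ 34805.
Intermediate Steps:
I(g) = 1/(2*g)
L = 25379 (L = 3 - 208*(-122) = 3 + 25376 = 25379)
t(f, U) = -2 + (-109 + U)*(86 + U) + U*f/16 (t(f, U) = -2 + ((((½)/8)*f)*U + (U + 86)*(-109 + U)) = -2 + ((((½)*(⅛))*f)*U + (86 + U)*(-109 + U)) = -2 + ((f/16)*U + (-109 + U)*(86 + U)) = -2 + (U*f/16 + (-109 + U)*(86 + U)) = -2 + ((-109 + U)*(86 + U) + U*f/16) = -2 + (-109 + U)*(86 + U) + U*f/16)
L - t(V, 24) = 25379 - (-9376 + 24² - 23*24 + (1/16)*24*(-49)) = 25379 - (-9376 + 576 - 552 - 147/2) = 25379 - 1*(-18851/2) = 25379 + 18851/2 = 69609/2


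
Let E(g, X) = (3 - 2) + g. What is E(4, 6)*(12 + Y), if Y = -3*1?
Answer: 45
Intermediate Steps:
E(g, X) = 1 + g
Y = -3
E(4, 6)*(12 + Y) = (1 + 4)*(12 - 3) = 5*9 = 45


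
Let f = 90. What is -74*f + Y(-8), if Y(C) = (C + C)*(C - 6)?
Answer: -6436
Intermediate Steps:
Y(C) = 2*C*(-6 + C) (Y(C) = (2*C)*(-6 + C) = 2*C*(-6 + C))
-74*f + Y(-8) = -74*90 + 2*(-8)*(-6 - 8) = -6660 + 2*(-8)*(-14) = -6660 + 224 = -6436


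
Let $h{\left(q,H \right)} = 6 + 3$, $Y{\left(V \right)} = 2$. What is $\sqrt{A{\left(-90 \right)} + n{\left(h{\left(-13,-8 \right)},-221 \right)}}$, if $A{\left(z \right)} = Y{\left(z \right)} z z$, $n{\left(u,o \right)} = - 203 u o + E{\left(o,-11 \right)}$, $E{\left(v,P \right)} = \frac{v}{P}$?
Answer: $\frac{\sqrt{50818438}}{11} \approx 648.06$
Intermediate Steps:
$h{\left(q,H \right)} = 9$
$n{\left(u,o \right)} = - \frac{o}{11} - 203 o u$ ($n{\left(u,o \right)} = - 203 u o + \frac{o}{-11} = - 203 o u + o \left(- \frac{1}{11}\right) = - 203 o u - \frac{o}{11} = - \frac{o}{11} - 203 o u$)
$A{\left(z \right)} = 2 z^{2}$ ($A{\left(z \right)} = 2 z z = 2 z^{2}$)
$\sqrt{A{\left(-90 \right)} + n{\left(h{\left(-13,-8 \right)},-221 \right)}} = \sqrt{2 \left(-90\right)^{2} + \frac{1}{11} \left(-221\right) \left(-1 - 20097\right)} = \sqrt{2 \cdot 8100 + \frac{1}{11} \left(-221\right) \left(-1 - 20097\right)} = \sqrt{16200 + \frac{1}{11} \left(-221\right) \left(-20098\right)} = \sqrt{16200 + \frac{4441658}{11}} = \sqrt{\frac{4619858}{11}} = \frac{\sqrt{50818438}}{11}$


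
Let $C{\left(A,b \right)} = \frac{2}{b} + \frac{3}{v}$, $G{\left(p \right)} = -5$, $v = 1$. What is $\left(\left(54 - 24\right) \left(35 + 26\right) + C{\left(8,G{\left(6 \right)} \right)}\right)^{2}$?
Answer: $\frac{83960569}{25} \approx 3.3584 \cdot 10^{6}$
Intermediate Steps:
$C{\left(A,b \right)} = 3 + \frac{2}{b}$ ($C{\left(A,b \right)} = \frac{2}{b} + \frac{3}{1} = \frac{2}{b} + 3 \cdot 1 = \frac{2}{b} + 3 = 3 + \frac{2}{b}$)
$\left(\left(54 - 24\right) \left(35 + 26\right) + C{\left(8,G{\left(6 \right)} \right)}\right)^{2} = \left(\left(54 - 24\right) \left(35 + 26\right) + \left(3 + \frac{2}{-5}\right)\right)^{2} = \left(30 \cdot 61 + \left(3 + 2 \left(- \frac{1}{5}\right)\right)\right)^{2} = \left(1830 + \left(3 - \frac{2}{5}\right)\right)^{2} = \left(1830 + \frac{13}{5}\right)^{2} = \left(\frac{9163}{5}\right)^{2} = \frac{83960569}{25}$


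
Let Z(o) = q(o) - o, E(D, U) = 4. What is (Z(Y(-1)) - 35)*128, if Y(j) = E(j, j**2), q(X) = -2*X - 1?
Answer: -6144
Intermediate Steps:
q(X) = -1 - 2*X
Y(j) = 4
Z(o) = -1 - 3*o (Z(o) = (-1 - 2*o) - o = -1 - 3*o)
(Z(Y(-1)) - 35)*128 = ((-1 - 3*4) - 35)*128 = ((-1 - 12) - 5*7)*128 = (-13 - 35)*128 = -48*128 = -6144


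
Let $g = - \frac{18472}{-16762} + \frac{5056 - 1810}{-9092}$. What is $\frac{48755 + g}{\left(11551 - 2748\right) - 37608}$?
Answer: $- \frac{1857595152123}{1097471248930} \approx -1.6926$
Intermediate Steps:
$g = \frac{28384493}{38100026}$ ($g = \left(-18472\right) \left(- \frac{1}{16762}\right) + \left(5056 - 1810\right) \left(- \frac{1}{9092}\right) = \frac{9236}{8381} + 3246 \left(- \frac{1}{9092}\right) = \frac{9236}{8381} - \frac{1623}{4546} = \frac{28384493}{38100026} \approx 0.745$)
$\frac{48755 + g}{\left(11551 - 2748\right) - 37608} = \frac{48755 + \frac{28384493}{38100026}}{\left(11551 - 2748\right) - 37608} = \frac{1857595152123}{38100026 \left(8803 - 37608\right)} = \frac{1857595152123}{38100026 \left(-28805\right)} = \frac{1857595152123}{38100026} \left(- \frac{1}{28805}\right) = - \frac{1857595152123}{1097471248930}$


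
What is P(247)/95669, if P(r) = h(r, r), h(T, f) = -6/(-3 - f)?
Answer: 3/11958625 ≈ 2.5087e-7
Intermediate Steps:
P(r) = 6/(3 + r)
P(247)/95669 = (6/(3 + 247))/95669 = (6/250)*(1/95669) = (6*(1/250))*(1/95669) = (3/125)*(1/95669) = 3/11958625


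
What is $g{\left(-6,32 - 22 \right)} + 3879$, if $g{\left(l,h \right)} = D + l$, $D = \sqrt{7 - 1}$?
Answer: $3873 + \sqrt{6} \approx 3875.4$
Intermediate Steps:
$D = \sqrt{6} \approx 2.4495$
$g{\left(l,h \right)} = l + \sqrt{6}$ ($g{\left(l,h \right)} = \sqrt{6} + l = l + \sqrt{6}$)
$g{\left(-6,32 - 22 \right)} + 3879 = \left(-6 + \sqrt{6}\right) + 3879 = 3873 + \sqrt{6}$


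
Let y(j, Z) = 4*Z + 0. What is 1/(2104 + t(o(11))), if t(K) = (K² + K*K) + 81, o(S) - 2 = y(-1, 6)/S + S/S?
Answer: 121/270883 ≈ 0.00044669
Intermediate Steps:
y(j, Z) = 4*Z
o(S) = 3 + 24/S (o(S) = 2 + ((4*6)/S + S/S) = 2 + (24/S + 1) = 2 + (1 + 24/S) = 3 + 24/S)
t(K) = 81 + 2*K² (t(K) = (K² + K²) + 81 = 2*K² + 81 = 81 + 2*K²)
1/(2104 + t(o(11))) = 1/(2104 + (81 + 2*(3 + 24/11)²)) = 1/(2104 + (81 + 2*(57/11)²)) = 1/(2104 + (81 + 2*(3249/121))) = 1/(2104 + (81 + 6498/121)) = 1/(2104 + 16299/121) = 1/(270883/121) = 121/270883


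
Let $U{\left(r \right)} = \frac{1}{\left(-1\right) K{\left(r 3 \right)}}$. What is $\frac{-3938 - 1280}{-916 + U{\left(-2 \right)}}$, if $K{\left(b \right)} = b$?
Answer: $\frac{31308}{5495} \approx 5.6975$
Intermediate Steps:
$U{\left(r \right)} = - \frac{1}{3 r}$ ($U{\left(r \right)} = \frac{1}{\left(-1\right) r 3} = \frac{1}{\left(-1\right) 3 r} = \frac{1}{\left(-3\right) r} = - \frac{1}{3 r}$)
$\frac{-3938 - 1280}{-916 + U{\left(-2 \right)}} = \frac{-3938 - 1280}{-916 - \frac{1}{3 \left(-2\right)}} = - \frac{5218}{-916 - - \frac{1}{6}} = - \frac{5218}{-916 + \frac{1}{6}} = - \frac{5218}{- \frac{5495}{6}} = \left(-5218\right) \left(- \frac{6}{5495}\right) = \frac{31308}{5495}$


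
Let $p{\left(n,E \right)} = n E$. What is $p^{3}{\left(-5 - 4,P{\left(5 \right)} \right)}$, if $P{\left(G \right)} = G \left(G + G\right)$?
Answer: $-91125000$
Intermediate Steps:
$P{\left(G \right)} = 2 G^{2}$ ($P{\left(G \right)} = G 2 G = 2 G^{2}$)
$p{\left(n,E \right)} = E n$
$p^{3}{\left(-5 - 4,P{\left(5 \right)} \right)} = \left(2 \cdot 5^{2} \left(-5 - 4\right)\right)^{3} = \left(2 \cdot 25 \left(-9\right)\right)^{3} = \left(50 \left(-9\right)\right)^{3} = \left(-450\right)^{3} = -91125000$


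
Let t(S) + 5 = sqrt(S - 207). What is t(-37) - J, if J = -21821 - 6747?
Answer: 28563 + 2*I*sqrt(61) ≈ 28563.0 + 15.62*I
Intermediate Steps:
J = -28568
t(S) = -5 + sqrt(-207 + S) (t(S) = -5 + sqrt(S - 207) = -5 + sqrt(-207 + S))
t(-37) - J = (-5 + sqrt(-207 - 37)) - 1*(-28568) = (-5 + sqrt(-244)) + 28568 = (-5 + 2*I*sqrt(61)) + 28568 = 28563 + 2*I*sqrt(61)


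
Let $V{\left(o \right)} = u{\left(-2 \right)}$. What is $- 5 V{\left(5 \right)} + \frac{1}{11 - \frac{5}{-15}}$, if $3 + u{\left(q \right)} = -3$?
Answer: $\frac{1023}{34} \approx 30.088$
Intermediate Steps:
$u{\left(q \right)} = -6$ ($u{\left(q \right)} = -3 - 3 = -6$)
$V{\left(o \right)} = -6$
$- 5 V{\left(5 \right)} + \frac{1}{11 - \frac{5}{-15}} = \left(-5\right) \left(-6\right) + \frac{1}{11 - \frac{5}{-15}} = 30 + \frac{1}{11 - - \frac{1}{3}} = 30 + \frac{1}{11 + \frac{1}{3}} = 30 + \frac{1}{\frac{34}{3}} = 30 + \frac{3}{34} = \frac{1023}{34}$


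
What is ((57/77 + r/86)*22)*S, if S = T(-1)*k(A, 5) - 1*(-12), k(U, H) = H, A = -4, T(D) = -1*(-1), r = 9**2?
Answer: 189363/301 ≈ 629.11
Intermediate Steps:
r = 81
T(D) = 1
S = 17 (S = 1*5 - 1*(-12) = 5 + 12 = 17)
((57/77 + r/86)*22)*S = ((57/77 + 81/86)*22)*17 = ((11139/6622)*22)*17 = (11139/301)*17 = 189363/301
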